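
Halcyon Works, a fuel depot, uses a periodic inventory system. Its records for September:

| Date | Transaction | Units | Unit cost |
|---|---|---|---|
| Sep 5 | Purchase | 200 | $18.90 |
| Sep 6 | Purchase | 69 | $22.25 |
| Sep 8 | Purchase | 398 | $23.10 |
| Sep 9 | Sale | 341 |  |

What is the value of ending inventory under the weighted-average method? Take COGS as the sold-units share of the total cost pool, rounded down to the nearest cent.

Sep 9, sell 341: 341/667 × $14,509.05 → $7,417.67
Ending inventory (cost pool remaining) = $7,091.38
Check: goods available $14,509.05 = COGS $7,417.67 + ending $7,091.38

Ending inventory = $7,091.38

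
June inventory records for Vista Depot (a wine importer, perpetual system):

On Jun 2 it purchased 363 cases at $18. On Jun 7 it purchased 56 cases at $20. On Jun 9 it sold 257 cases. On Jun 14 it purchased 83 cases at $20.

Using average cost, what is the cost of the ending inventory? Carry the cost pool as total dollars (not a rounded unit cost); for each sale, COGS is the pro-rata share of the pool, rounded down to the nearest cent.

Ending inventory = $4,619.31

After Jun 2: 363 on hand, pool $6,534.00 (≈ $18.0000 each)
After Jun 7: 419 on hand, pool $7,654.00 (≈ $18.2673 each)
Jun 9, sell 257: 257/419 × $7,654.00 → $4,694.69
After Jun 14: 245 on hand, pool $4,619.31 (≈ $18.8543 each)
Ending inventory (cost pool remaining) = $4,619.31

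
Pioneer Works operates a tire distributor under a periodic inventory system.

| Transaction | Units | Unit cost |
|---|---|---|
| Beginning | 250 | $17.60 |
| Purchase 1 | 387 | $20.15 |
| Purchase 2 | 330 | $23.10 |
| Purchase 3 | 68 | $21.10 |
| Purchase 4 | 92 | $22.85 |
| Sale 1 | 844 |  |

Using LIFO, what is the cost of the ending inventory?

Sale 1 (844) [LIFO — newest first]: 92 @ $22.85 + 68 @ $21.10 + 330 @ $23.10 + 354 @ $20.15 = $18,293.10
Ending inventory: 250 @ $17.60 + 33 @ $20.15 = $5,064.95

Ending inventory = $5,064.95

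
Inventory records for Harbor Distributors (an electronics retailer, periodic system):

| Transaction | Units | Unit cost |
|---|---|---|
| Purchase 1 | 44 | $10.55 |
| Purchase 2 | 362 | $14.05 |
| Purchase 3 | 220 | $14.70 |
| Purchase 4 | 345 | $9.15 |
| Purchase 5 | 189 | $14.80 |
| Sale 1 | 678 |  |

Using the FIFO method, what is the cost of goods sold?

COGS = $9,260.10

Sale 1 (678) [FIFO — oldest first]: 44 @ $10.55 + 362 @ $14.05 + 220 @ $14.70 + 52 @ $9.15 = $9,260.10
Ending inventory: 293 @ $9.15 + 189 @ $14.80 = $5,478.15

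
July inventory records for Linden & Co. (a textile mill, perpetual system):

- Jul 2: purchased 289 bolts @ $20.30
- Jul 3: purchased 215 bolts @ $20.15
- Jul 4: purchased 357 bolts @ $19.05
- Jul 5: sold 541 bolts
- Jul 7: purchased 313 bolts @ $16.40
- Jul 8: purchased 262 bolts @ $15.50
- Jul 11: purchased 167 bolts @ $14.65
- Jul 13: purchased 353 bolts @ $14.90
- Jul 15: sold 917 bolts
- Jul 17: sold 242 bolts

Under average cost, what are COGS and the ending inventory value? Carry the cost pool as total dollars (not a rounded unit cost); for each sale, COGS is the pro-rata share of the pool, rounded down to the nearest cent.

After Jul 2: 289 on hand, pool $5,866.70 (≈ $20.3000 each)
After Jul 3: 504 on hand, pool $10,198.95 (≈ $20.2360 each)
After Jul 4: 861 on hand, pool $16,999.80 (≈ $19.7443 each)
Jul 5, sell 541: 541/861 × $16,999.80 → $10,681.63
After Jul 7: 633 on hand, pool $11,451.37 (≈ $18.0906 each)
After Jul 8: 895 on hand, pool $15,512.37 (≈ $17.3323 each)
After Jul 11: 1062 on hand, pool $17,958.92 (≈ $16.9105 each)
After Jul 13: 1415 on hand, pool $23,218.62 (≈ $16.4089 each)
Jul 15, sell 917: 917/1415 × $23,218.62 → $15,046.97
Jul 17, sell 242: 242/498 × $8,171.65 → $3,970.96
Total COGS = $10,681.63 + $15,046.97 + $3,970.96 = $29,699.56
Ending inventory (cost pool remaining) = $4,200.69
Check: goods available $33,900.25 = COGS $29,699.56 + ending $4,200.69

COGS = $29,699.56; ending inventory = $4,200.69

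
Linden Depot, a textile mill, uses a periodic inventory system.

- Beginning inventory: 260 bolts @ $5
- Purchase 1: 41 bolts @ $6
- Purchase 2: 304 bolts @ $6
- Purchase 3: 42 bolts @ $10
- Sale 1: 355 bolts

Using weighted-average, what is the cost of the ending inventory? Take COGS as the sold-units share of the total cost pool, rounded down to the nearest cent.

Sale 1, sell 355: 355/647 × $3,790.00 → $2,079.52
Ending inventory (cost pool remaining) = $1,710.48
Check: goods available $3,790.00 = COGS $2,079.52 + ending $1,710.48

Ending inventory = $1,710.48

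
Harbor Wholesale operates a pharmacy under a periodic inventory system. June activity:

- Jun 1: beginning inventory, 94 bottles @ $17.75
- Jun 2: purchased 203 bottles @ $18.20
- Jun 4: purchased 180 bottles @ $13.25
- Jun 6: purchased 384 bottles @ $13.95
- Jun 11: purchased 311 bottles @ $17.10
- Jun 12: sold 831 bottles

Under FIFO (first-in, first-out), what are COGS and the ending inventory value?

COGS = $12,686.40; ending inventory = $5,736.60

Jun 12, 831 sold [FIFO — oldest first]: 94 @ $17.75 + 203 @ $18.20 + 180 @ $13.25 + 354 @ $13.95 = $12,686.40
Ending inventory: 30 @ $13.95 + 311 @ $17.10 = $5,736.60
Check: goods available $18,423.00 = COGS $12,686.40 + ending $5,736.60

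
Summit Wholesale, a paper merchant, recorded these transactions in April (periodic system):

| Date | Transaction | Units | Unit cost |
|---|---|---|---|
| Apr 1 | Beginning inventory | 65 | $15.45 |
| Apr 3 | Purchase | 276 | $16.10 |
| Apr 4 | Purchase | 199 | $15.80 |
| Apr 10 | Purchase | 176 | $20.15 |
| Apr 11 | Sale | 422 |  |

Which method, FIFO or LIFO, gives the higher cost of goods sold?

LIFO

FIFO COGS: 65 @ $15.45 + 276 @ $16.10 + 81 @ $15.80 = $6,727.65
LIFO COGS: 176 @ $20.15 + 199 @ $15.80 + 47 @ $16.10 = $7,447.30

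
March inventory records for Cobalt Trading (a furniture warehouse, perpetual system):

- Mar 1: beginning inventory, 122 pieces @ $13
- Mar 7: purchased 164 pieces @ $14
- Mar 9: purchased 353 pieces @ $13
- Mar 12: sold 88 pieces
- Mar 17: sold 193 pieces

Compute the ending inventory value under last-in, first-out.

Mar 12, 88 sold [LIFO — newest first]: 88 @ $13 = $1,144
Mar 17, 193 sold [LIFO — newest first]: 193 @ $13 = $2,509
Total COGS = $1,144 + $2,509 = $3,653
Ending inventory: 122 @ $13 + 164 @ $14 + 72 @ $13 = $4,818
Check: goods available $8,471 = COGS $3,653 + ending $4,818

Ending inventory = $4,818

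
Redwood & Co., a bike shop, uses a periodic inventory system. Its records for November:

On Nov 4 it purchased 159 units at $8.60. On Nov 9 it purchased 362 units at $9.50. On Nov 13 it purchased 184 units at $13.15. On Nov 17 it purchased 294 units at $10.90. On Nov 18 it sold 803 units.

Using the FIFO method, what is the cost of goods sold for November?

COGS = $8,294.20

Nov 18, 803 sold [FIFO — oldest first]: 159 @ $8.60 + 362 @ $9.50 + 184 @ $13.15 + 98 @ $10.90 = $8,294.20
Ending inventory: 196 @ $10.90 = $2,136.40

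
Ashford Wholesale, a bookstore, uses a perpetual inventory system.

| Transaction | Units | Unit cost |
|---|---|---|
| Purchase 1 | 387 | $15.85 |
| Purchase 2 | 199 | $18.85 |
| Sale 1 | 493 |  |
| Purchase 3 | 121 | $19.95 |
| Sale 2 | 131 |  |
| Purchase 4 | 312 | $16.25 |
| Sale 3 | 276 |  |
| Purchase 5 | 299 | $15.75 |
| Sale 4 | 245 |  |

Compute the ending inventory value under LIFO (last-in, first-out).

Ending inventory = $2,751.05

Sale 1 (493) [LIFO — newest first]: 199 @ $18.85 + 294 @ $15.85 = $8,411.05
Sale 2 (131) [LIFO — newest first]: 121 @ $19.95 + 10 @ $15.85 = $2,572.45
Sale 3 (276) [LIFO — newest first]: 276 @ $16.25 = $4,485.00
Sale 4 (245) [LIFO — newest first]: 245 @ $15.75 = $3,858.75
Total COGS = $8,411.05 + $2,572.45 + $4,485.00 + $3,858.75 = $19,327.25
Ending inventory: 83 @ $15.85 + 36 @ $16.25 + 54 @ $15.75 = $2,751.05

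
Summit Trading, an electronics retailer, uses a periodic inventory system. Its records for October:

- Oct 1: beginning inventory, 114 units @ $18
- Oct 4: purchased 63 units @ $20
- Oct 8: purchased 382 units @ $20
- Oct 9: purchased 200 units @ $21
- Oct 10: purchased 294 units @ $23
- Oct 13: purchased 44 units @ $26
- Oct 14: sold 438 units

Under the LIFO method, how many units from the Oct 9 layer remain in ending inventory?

Oct 14, 438 sold [LIFO — newest first]: 44 @ $26 + 294 @ $23 + 100 @ $21 = $10,006
Ending inventory: 114 @ $18 + 63 @ $20 + 382 @ $20 + 100 @ $21 = $13,052

100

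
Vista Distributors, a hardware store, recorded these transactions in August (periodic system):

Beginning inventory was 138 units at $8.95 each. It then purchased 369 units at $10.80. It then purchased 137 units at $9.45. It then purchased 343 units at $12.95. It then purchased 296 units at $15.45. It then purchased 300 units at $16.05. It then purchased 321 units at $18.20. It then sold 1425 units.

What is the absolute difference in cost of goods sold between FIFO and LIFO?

FIFO COGS: 138 @ $8.95 + 369 @ $10.80 + 137 @ $9.45 + 343 @ $12.95 + 296 @ $15.45 + 142 @ $16.05 = $17,809.10
LIFO COGS: 321 @ $18.20 + 300 @ $16.05 + 296 @ $15.45 + 343 @ $12.95 + 137 @ $9.45 + 28 @ $10.80 = $21,269.30
Difference = |$17,809.10 − $21,269.30| = $3,460.20

$3,460.20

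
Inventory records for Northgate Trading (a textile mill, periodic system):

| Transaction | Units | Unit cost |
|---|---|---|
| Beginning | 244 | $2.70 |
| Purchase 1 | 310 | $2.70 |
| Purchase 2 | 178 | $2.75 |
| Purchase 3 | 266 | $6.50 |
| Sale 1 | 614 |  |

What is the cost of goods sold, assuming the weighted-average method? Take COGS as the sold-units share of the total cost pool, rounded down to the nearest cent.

Sale 1, sell 614: 614/998 × $3,714.30 → $2,285.15
Ending inventory (cost pool remaining) = $1,429.15

COGS = $2,285.15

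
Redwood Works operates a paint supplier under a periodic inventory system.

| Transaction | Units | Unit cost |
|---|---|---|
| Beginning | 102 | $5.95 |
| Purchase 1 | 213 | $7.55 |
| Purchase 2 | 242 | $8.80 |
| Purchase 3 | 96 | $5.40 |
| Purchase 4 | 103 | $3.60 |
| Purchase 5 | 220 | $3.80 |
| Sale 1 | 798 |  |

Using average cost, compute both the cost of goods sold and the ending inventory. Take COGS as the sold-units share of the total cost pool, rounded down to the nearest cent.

Sale 1, sell 798: 798/976 × $6,069.85 → $4,962.84
Ending inventory (cost pool remaining) = $1,107.01
Check: goods available $6,069.85 = COGS $4,962.84 + ending $1,107.01

COGS = $4,962.84; ending inventory = $1,107.01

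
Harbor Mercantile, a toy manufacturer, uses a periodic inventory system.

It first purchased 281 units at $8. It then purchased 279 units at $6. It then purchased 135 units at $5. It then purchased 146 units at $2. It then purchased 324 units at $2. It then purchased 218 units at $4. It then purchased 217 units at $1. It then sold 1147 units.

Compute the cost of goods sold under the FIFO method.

COGS = $5,501

Sale 1 (1147) [FIFO — oldest first]: 281 @ $8 + 279 @ $6 + 135 @ $5 + 146 @ $2 + 306 @ $2 = $5,501
Ending inventory: 18 @ $2 + 218 @ $4 + 217 @ $1 = $1,125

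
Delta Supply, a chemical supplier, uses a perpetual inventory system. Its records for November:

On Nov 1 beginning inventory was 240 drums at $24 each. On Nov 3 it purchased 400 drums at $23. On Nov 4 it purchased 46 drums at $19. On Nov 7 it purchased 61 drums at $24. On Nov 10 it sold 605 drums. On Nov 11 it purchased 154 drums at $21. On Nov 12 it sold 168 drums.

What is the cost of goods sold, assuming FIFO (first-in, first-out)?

COGS = $17,844

Nov 10, 605 sold [FIFO — oldest first]: 240 @ $24 + 365 @ $23 = $14,155
Nov 12, 168 sold [FIFO — oldest first]: 35 @ $23 + 46 @ $19 + 61 @ $24 + 26 @ $21 = $3,689
Total COGS = $14,155 + $3,689 = $17,844
Ending inventory: 128 @ $21 = $2,688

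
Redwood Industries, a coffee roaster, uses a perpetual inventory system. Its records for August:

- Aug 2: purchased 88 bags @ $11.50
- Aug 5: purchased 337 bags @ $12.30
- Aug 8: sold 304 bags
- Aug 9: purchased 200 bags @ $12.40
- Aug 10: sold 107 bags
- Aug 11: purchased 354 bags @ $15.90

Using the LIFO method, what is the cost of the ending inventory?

Ending inventory = $8,199.70

Aug 8, 304 sold [LIFO — newest first]: 304 @ $12.30 = $3,739.20
Aug 10, 107 sold [LIFO — newest first]: 107 @ $12.40 = $1,326.80
Total COGS = $3,739.20 + $1,326.80 = $5,066.00
Ending inventory: 88 @ $11.50 + 33 @ $12.30 + 93 @ $12.40 + 354 @ $15.90 = $8,199.70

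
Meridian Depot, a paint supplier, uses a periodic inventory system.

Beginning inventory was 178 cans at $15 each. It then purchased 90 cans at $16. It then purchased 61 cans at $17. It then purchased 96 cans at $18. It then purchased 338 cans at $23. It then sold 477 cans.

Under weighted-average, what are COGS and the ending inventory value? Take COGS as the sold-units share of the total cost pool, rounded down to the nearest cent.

COGS = $9,158.02; ending inventory = $5,490.98

Sale 1, sell 477: 477/763 × $14,649.00 → $9,158.02
Ending inventory (cost pool remaining) = $5,490.98
Check: goods available $14,649.00 = COGS $9,158.02 + ending $5,490.98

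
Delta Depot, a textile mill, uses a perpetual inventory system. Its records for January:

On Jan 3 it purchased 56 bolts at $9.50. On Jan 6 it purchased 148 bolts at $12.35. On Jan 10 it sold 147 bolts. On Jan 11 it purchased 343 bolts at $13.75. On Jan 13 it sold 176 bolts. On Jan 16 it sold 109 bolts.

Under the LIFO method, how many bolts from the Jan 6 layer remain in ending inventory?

1

Jan 10, 147 sold [LIFO — newest first]: 147 @ $12.35 = $1,815.45
Jan 13, 176 sold [LIFO — newest first]: 176 @ $13.75 = $2,420.00
Jan 16, 109 sold [LIFO — newest first]: 109 @ $13.75 = $1,498.75
Total COGS = $1,815.45 + $2,420.00 + $1,498.75 = $5,734.20
Ending inventory: 56 @ $9.50 + 1 @ $12.35 + 58 @ $13.75 = $1,341.85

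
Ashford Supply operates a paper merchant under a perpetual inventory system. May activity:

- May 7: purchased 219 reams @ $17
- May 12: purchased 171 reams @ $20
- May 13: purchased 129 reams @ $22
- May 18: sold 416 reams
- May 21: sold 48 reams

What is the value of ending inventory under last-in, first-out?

Ending inventory = $935

May 18, 416 sold [LIFO — newest first]: 129 @ $22 + 171 @ $20 + 116 @ $17 = $8,230
May 21, 48 sold [LIFO — newest first]: 48 @ $17 = $816
Total COGS = $8,230 + $816 = $9,046
Ending inventory: 55 @ $17 = $935
Check: goods available $9,981 = COGS $9,046 + ending $935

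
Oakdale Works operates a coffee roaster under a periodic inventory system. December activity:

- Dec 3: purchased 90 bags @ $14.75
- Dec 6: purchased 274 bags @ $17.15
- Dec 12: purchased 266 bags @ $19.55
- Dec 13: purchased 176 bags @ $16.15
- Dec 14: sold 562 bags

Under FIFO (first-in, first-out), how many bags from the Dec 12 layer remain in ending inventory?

68

Dec 14, 562 sold [FIFO — oldest first]: 90 @ $14.75 + 274 @ $17.15 + 198 @ $19.55 = $9,897.50
Ending inventory: 68 @ $19.55 + 176 @ $16.15 = $4,171.80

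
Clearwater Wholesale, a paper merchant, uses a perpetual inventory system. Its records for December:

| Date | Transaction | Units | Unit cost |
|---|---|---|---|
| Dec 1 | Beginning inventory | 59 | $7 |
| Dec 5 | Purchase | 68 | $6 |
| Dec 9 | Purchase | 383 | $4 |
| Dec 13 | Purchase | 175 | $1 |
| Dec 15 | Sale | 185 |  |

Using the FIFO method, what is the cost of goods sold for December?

COGS = $1,053

Dec 15, 185 sold [FIFO — oldest first]: 59 @ $7 + 68 @ $6 + 58 @ $4 = $1,053
Ending inventory: 325 @ $4 + 175 @ $1 = $1,475
Check: goods available $2,528 = COGS $1,053 + ending $1,475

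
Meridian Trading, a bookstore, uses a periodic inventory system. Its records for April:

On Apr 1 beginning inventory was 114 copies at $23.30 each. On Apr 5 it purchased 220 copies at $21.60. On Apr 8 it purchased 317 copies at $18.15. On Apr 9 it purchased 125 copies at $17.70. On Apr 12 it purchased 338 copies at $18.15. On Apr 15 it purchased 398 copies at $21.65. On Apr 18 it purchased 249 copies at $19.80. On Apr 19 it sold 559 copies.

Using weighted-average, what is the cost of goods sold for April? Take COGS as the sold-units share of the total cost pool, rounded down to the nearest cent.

COGS = $11,127.89

Apr 19, sell 559: 559/1761 × $35,055.85 → $11,127.89
Ending inventory (cost pool remaining) = $23,927.96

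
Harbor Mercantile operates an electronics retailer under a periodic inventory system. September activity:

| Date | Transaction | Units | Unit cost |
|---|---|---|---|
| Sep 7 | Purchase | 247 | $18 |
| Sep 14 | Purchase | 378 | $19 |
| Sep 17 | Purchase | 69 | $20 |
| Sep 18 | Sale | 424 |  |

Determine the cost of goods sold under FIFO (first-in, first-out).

Sep 18, 424 sold [FIFO — oldest first]: 247 @ $18 + 177 @ $19 = $7,809
Ending inventory: 201 @ $19 + 69 @ $20 = $5,199

COGS = $7,809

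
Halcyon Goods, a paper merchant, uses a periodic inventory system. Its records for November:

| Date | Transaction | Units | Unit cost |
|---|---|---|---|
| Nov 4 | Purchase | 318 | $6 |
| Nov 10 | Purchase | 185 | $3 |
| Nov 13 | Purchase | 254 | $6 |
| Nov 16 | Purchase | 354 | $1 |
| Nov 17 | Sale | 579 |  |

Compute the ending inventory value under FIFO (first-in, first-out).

Nov 17, 579 sold [FIFO — oldest first]: 318 @ $6 + 185 @ $3 + 76 @ $6 = $2,919
Ending inventory: 178 @ $6 + 354 @ $1 = $1,422

Ending inventory = $1,422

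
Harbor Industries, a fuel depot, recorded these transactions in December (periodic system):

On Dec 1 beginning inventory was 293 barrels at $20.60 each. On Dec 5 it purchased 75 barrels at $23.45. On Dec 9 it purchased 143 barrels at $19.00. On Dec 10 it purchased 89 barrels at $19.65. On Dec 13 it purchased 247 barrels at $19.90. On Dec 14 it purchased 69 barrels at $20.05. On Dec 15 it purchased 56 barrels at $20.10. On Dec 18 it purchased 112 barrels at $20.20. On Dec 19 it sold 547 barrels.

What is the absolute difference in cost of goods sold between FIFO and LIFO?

FIFO COGS: 293 @ $20.60 + 75 @ $23.45 + 143 @ $19.00 + 36 @ $19.65 = $11,218.95
LIFO COGS: 112 @ $20.20 + 56 @ $20.10 + 69 @ $20.05 + 247 @ $19.90 + 63 @ $19.65 = $10,924.70
Difference = |$11,218.95 − $10,924.70| = $294.25

$294.25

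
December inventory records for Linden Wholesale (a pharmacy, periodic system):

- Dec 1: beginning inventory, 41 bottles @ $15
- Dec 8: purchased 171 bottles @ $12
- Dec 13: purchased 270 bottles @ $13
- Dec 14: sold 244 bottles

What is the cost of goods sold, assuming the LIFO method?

COGS = $3,172

Dec 14, 244 sold [LIFO — newest first]: 244 @ $13 = $3,172
Ending inventory: 41 @ $15 + 171 @ $12 + 26 @ $13 = $3,005
Check: goods available $6,177 = COGS $3,172 + ending $3,005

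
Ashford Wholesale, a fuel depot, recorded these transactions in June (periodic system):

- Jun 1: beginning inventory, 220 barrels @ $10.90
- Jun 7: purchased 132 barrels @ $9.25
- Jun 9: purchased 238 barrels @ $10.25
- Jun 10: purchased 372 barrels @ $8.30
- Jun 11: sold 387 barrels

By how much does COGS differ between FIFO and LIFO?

FIFO COGS: 220 @ $10.90 + 132 @ $9.25 + 35 @ $10.25 = $3,977.75
LIFO COGS: 372 @ $8.30 + 15 @ $10.25 = $3,241.35
Difference = |$3,977.75 − $3,241.35| = $736.40

$736.40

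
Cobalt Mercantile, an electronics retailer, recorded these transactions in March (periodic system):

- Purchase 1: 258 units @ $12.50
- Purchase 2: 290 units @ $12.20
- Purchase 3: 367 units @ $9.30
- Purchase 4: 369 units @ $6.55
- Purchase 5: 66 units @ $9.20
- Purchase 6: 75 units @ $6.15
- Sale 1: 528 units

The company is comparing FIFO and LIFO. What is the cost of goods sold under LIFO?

COGS = $3,652.80

FIFO COGS: 258 @ $12.50 + 270 @ $12.20 = $6,519.00
LIFO COGS: 75 @ $6.15 + 66 @ $9.20 + 369 @ $6.55 + 18 @ $9.30 = $3,652.80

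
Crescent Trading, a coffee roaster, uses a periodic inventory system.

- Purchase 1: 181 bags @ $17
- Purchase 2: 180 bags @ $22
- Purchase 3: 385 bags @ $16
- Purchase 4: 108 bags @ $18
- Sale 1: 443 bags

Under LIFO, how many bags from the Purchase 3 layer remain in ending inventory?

50

Sale 1 (443) [LIFO — newest first]: 108 @ $18 + 335 @ $16 = $7,304
Ending inventory: 181 @ $17 + 180 @ $22 + 50 @ $16 = $7,837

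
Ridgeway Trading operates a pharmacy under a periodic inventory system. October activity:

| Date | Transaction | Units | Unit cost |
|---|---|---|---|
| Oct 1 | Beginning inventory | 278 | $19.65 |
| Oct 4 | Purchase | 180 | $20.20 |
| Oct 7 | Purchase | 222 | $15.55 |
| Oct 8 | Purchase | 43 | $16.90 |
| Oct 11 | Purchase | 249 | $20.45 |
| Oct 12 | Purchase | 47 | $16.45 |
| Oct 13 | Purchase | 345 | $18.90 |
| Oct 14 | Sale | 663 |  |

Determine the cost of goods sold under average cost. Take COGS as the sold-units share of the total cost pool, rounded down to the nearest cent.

COGS = $12,474.12

Oct 14, sell 663: 663/1364 × $25,663.20 → $12,474.12
Ending inventory (cost pool remaining) = $13,189.08
Check: goods available $25,663.20 = COGS $12,474.12 + ending $13,189.08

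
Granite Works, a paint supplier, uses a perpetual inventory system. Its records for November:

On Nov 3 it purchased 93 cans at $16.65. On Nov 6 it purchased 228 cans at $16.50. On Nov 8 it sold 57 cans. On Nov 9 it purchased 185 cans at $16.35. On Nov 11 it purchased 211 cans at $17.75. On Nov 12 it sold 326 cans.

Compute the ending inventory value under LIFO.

Nov 8, 57 sold [LIFO — newest first]: 57 @ $16.50 = $940.50
Nov 12, 326 sold [LIFO — newest first]: 211 @ $17.75 + 115 @ $16.35 = $5,625.50
Total COGS = $940.50 + $5,625.50 = $6,566.00
Ending inventory: 93 @ $16.65 + 171 @ $16.50 + 70 @ $16.35 = $5,514.45

Ending inventory = $5,514.45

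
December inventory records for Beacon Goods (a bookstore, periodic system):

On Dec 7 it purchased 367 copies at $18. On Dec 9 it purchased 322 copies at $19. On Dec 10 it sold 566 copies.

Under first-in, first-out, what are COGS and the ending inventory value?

Dec 10, 566 sold [FIFO — oldest first]: 367 @ $18 + 199 @ $19 = $10,387
Ending inventory: 123 @ $19 = $2,337

COGS = $10,387; ending inventory = $2,337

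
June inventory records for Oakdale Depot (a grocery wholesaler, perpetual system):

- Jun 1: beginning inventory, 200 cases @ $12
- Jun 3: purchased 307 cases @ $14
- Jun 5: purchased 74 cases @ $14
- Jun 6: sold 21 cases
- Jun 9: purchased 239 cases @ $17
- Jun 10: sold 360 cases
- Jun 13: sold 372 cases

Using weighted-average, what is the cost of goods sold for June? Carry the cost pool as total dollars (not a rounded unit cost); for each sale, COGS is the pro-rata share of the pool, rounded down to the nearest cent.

After Jun 1: 200 on hand, pool $2,400.00 (≈ $12.0000 each)
After Jun 3: 507 on hand, pool $6,698.00 (≈ $13.2110 each)
After Jun 5: 581 on hand, pool $7,734.00 (≈ $13.3115 each)
Jun 6, sell 21: 21/581 × $7,734.00 → $279.54
After Jun 9: 799 on hand, pool $11,517.46 (≈ $14.4148 each)
Jun 10, sell 360: 360/799 × $11,517.46 → $5,189.34
Jun 13, sell 372: 372/439 × $6,328.12 → $5,362.32
Total COGS = $279.54 + $5,189.34 + $5,362.32 = $10,831.20
Ending inventory (cost pool remaining) = $965.80

COGS = $10,831.20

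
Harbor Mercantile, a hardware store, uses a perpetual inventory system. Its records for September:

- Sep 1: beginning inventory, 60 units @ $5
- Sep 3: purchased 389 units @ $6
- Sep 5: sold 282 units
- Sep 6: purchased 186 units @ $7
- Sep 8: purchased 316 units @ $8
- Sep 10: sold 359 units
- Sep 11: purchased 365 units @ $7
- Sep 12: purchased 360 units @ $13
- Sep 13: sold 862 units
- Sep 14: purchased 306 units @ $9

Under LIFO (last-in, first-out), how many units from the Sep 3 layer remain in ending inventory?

107

Sep 5, 282 sold [LIFO — newest first]: 282 @ $6 = $1,692
Sep 10, 359 sold [LIFO — newest first]: 316 @ $8 + 43 @ $7 = $2,829
Sep 13, 862 sold [LIFO — newest first]: 360 @ $13 + 365 @ $7 + 137 @ $7 = $8,194
Total COGS = $1,692 + $2,829 + $8,194 = $12,715
Ending inventory: 60 @ $5 + 107 @ $6 + 6 @ $7 + 306 @ $9 = $3,738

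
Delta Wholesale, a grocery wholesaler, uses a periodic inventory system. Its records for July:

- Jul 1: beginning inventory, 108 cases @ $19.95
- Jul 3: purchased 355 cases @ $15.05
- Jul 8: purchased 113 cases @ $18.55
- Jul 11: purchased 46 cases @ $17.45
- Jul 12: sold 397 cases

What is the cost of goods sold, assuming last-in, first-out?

COGS = $6,480.75

Jul 12, 397 sold [LIFO — newest first]: 46 @ $17.45 + 113 @ $18.55 + 238 @ $15.05 = $6,480.75
Ending inventory: 108 @ $19.95 + 117 @ $15.05 = $3,915.45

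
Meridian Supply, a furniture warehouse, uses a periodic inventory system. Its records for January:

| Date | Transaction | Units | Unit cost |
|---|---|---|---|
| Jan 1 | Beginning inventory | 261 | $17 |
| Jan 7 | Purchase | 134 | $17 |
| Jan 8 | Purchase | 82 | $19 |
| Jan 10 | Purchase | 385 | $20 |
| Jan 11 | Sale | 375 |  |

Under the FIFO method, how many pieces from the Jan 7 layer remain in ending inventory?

Jan 11, 375 sold [FIFO — oldest first]: 261 @ $17 + 114 @ $17 = $6,375
Ending inventory: 20 @ $17 + 82 @ $19 + 385 @ $20 = $9,598
Check: goods available $15,973 = COGS $6,375 + ending $9,598

20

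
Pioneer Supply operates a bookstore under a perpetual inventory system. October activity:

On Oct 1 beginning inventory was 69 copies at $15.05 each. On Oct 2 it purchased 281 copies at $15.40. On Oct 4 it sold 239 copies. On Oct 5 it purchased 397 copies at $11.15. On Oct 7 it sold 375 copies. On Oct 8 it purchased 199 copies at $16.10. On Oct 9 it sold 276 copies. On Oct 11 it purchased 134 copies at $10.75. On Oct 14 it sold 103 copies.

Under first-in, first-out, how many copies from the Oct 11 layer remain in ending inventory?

Oct 4, 239 sold [FIFO — oldest first]: 69 @ $15.05 + 170 @ $15.40 = $3,656.45
Oct 7, 375 sold [FIFO — oldest first]: 111 @ $15.40 + 264 @ $11.15 = $4,653.00
Oct 9, 276 sold [FIFO — oldest first]: 133 @ $11.15 + 143 @ $16.10 = $3,785.25
Oct 14, 103 sold [FIFO — oldest first]: 56 @ $16.10 + 47 @ $10.75 = $1,406.85
Total COGS = $3,656.45 + $4,653.00 + $3,785.25 + $1,406.85 = $13,501.55
Ending inventory: 87 @ $10.75 = $935.25

87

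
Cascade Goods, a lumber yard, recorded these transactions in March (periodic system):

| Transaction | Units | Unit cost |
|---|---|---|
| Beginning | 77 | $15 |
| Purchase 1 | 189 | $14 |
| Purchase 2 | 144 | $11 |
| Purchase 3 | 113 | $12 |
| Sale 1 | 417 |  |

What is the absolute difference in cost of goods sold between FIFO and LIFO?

$289

FIFO COGS: 77 @ $15 + 189 @ $14 + 144 @ $11 + 7 @ $12 = $5,469
LIFO COGS: 113 @ $12 + 144 @ $11 + 160 @ $14 = $5,180
Difference = |$5,469 − $5,180| = $289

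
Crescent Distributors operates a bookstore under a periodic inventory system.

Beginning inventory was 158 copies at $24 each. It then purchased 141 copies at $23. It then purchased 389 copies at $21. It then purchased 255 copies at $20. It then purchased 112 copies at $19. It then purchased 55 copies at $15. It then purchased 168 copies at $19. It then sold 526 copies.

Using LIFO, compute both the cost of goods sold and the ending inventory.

Sale 1 (526) [LIFO — newest first]: 168 @ $19 + 55 @ $15 + 112 @ $19 + 191 @ $20 = $9,965
Ending inventory: 158 @ $24 + 141 @ $23 + 389 @ $21 + 64 @ $20 = $16,484

COGS = $9,965; ending inventory = $16,484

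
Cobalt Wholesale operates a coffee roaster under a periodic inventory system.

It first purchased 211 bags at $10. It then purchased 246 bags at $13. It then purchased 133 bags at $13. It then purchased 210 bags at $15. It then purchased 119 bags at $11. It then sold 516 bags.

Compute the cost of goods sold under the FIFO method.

Sale 1 (516) [FIFO — oldest first]: 211 @ $10 + 246 @ $13 + 59 @ $13 = $6,075
Ending inventory: 74 @ $13 + 210 @ $15 + 119 @ $11 = $5,421

COGS = $6,075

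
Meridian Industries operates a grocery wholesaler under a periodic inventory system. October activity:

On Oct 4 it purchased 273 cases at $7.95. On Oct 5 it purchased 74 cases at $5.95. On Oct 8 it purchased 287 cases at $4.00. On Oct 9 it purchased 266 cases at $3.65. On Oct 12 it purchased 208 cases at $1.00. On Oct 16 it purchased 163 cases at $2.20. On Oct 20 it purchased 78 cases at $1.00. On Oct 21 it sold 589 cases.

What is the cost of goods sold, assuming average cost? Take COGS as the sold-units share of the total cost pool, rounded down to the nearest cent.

COGS = $2,346.45

Oct 21, sell 589: 589/1349 × $5,374.15 → $2,346.45
Ending inventory (cost pool remaining) = $3,027.70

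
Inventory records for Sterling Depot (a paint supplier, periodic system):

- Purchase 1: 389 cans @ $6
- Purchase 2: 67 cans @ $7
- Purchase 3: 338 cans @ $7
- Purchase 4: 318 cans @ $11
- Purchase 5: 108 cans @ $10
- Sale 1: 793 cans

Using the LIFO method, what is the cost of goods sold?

Sale 1 (793) [LIFO — newest first]: 108 @ $10 + 318 @ $11 + 338 @ $7 + 29 @ $7 = $7,147
Ending inventory: 389 @ $6 + 38 @ $7 = $2,600

COGS = $7,147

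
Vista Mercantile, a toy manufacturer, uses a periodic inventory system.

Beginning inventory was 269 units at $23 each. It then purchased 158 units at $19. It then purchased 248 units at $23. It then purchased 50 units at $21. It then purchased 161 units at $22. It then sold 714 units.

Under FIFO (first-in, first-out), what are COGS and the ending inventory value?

Sale 1 (714) [FIFO — oldest first]: 269 @ $23 + 158 @ $19 + 248 @ $23 + 39 @ $21 = $15,712
Ending inventory: 11 @ $21 + 161 @ $22 = $3,773

COGS = $15,712; ending inventory = $3,773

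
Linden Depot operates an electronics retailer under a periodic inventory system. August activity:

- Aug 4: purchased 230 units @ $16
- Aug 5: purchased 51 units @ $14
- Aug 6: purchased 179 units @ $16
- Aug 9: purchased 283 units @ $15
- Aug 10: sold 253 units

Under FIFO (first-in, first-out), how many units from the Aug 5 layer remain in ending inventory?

28

Aug 10, 253 sold [FIFO — oldest first]: 230 @ $16 + 23 @ $14 = $4,002
Ending inventory: 28 @ $14 + 179 @ $16 + 283 @ $15 = $7,501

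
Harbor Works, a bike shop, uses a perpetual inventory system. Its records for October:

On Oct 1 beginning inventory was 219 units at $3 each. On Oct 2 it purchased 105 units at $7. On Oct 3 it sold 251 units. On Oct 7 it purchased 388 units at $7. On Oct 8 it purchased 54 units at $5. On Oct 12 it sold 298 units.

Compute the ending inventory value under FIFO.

Oct 3, 251 sold [FIFO — oldest first]: 219 @ $3 + 32 @ $7 = $881
Oct 12, 298 sold [FIFO — oldest first]: 73 @ $7 + 225 @ $7 = $2,086
Total COGS = $881 + $2,086 = $2,967
Ending inventory: 163 @ $7 + 54 @ $5 = $1,411

Ending inventory = $1,411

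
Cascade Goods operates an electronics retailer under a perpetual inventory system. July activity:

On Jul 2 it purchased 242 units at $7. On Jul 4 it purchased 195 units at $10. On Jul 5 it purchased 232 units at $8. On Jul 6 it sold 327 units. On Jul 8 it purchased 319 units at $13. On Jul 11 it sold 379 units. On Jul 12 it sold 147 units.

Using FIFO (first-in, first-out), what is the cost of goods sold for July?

COGS = $7,892

Jul 6, 327 sold [FIFO — oldest first]: 242 @ $7 + 85 @ $10 = $2,544
Jul 11, 379 sold [FIFO — oldest first]: 110 @ $10 + 232 @ $8 + 37 @ $13 = $3,437
Jul 12, 147 sold [FIFO — oldest first]: 147 @ $13 = $1,911
Total COGS = $2,544 + $3,437 + $1,911 = $7,892
Ending inventory: 135 @ $13 = $1,755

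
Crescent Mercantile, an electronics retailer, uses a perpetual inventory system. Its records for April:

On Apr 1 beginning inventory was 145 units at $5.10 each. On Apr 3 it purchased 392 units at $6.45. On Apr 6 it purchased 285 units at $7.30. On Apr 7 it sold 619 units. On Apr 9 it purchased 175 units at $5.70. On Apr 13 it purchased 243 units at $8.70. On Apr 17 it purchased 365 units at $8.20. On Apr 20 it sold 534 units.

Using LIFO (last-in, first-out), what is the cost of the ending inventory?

Apr 7, 619 sold [LIFO — newest first]: 285 @ $7.30 + 334 @ $6.45 = $4,234.80
Apr 20, 534 sold [LIFO — newest first]: 365 @ $8.20 + 169 @ $8.70 = $4,463.30
Total COGS = $4,234.80 + $4,463.30 = $8,698.10
Ending inventory: 145 @ $5.10 + 58 @ $6.45 + 175 @ $5.70 + 74 @ $8.70 = $2,754.90
Check: goods available $11,453.00 = COGS $8,698.10 + ending $2,754.90

Ending inventory = $2,754.90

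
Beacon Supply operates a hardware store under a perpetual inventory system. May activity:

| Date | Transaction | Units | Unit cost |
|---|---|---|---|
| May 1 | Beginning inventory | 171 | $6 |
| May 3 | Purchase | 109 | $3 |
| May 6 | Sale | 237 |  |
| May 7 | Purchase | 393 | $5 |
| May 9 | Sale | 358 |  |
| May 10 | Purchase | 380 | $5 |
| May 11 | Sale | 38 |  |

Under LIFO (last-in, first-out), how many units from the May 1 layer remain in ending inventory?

43

May 6, 237 sold [LIFO — newest first]: 109 @ $3 + 128 @ $6 = $1,095
May 9, 358 sold [LIFO — newest first]: 358 @ $5 = $1,790
May 11, 38 sold [LIFO — newest first]: 38 @ $5 = $190
Total COGS = $1,095 + $1,790 + $190 = $3,075
Ending inventory: 43 @ $6 + 35 @ $5 + 342 @ $5 = $2,143
Check: goods available $5,218 = COGS $3,075 + ending $2,143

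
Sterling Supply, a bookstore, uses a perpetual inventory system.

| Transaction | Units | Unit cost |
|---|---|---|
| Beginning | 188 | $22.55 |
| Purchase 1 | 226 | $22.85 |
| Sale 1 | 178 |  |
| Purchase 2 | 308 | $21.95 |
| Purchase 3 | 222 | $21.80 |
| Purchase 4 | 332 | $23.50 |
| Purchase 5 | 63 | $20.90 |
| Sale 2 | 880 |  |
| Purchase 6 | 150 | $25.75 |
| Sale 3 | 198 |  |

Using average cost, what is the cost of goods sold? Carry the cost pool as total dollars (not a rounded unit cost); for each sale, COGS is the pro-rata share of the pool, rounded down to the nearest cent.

After Beginning: 188 on hand, pool $4,239.40 (≈ $22.5500 each)
After Purchase 1: 414 on hand, pool $9,403.50 (≈ $22.7138 each)
Sale 1, sell 178: 178/414 × $9,403.50 → $4,043.05
After Purchase 2: 544 on hand, pool $12,121.05 (≈ $22.2813 each)
After Purchase 3: 766 on hand, pool $16,960.65 (≈ $22.1418 each)
After Purchase 4: 1098 on hand, pool $24,762.65 (≈ $22.5525 each)
After Purchase 5: 1161 on hand, pool $26,079.35 (≈ $22.4628 each)
Sale 2, sell 880: 880/1161 × $26,079.35 → $19,767.29
After Purchase 6: 431 on hand, pool $10,174.56 (≈ $23.6069 each)
Sale 3, sell 198: 198/431 × $10,174.56 → $4,674.15
Total COGS = $4,043.05 + $19,767.29 + $4,674.15 = $28,484.49
Ending inventory (cost pool remaining) = $5,500.41

COGS = $28,484.49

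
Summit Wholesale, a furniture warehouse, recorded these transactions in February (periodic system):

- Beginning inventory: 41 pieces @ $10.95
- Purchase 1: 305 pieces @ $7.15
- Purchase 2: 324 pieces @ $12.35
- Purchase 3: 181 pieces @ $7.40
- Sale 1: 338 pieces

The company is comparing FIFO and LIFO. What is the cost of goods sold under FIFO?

COGS = $2,572.50

FIFO COGS: 41 @ $10.95 + 297 @ $7.15 = $2,572.50
LIFO COGS: 181 @ $7.40 + 157 @ $12.35 = $3,278.35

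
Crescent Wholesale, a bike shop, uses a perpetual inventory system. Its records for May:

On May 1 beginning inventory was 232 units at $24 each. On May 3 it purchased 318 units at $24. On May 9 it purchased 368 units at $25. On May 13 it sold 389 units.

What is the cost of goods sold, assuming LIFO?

May 13, 389 sold [LIFO — newest first]: 368 @ $25 + 21 @ $24 = $9,704
Ending inventory: 232 @ $24 + 297 @ $24 = $12,696
Check: goods available $22,400 = COGS $9,704 + ending $12,696

COGS = $9,704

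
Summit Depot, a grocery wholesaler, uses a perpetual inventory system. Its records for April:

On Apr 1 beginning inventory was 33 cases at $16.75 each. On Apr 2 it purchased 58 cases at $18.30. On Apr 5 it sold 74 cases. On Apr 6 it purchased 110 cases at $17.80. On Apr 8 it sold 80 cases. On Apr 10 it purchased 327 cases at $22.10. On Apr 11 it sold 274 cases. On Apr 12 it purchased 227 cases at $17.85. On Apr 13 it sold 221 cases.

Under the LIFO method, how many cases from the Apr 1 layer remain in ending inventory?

17

Apr 5, 74 sold [LIFO — newest first]: 58 @ $18.30 + 16 @ $16.75 = $1,329.40
Apr 8, 80 sold [LIFO — newest first]: 80 @ $17.80 = $1,424.00
Apr 11, 274 sold [LIFO — newest first]: 274 @ $22.10 = $6,055.40
Apr 13, 221 sold [LIFO — newest first]: 221 @ $17.85 = $3,944.85
Total COGS = $1,329.40 + $1,424.00 + $6,055.40 + $3,944.85 = $12,753.65
Ending inventory: 17 @ $16.75 + 30 @ $17.80 + 53 @ $22.10 + 6 @ $17.85 = $2,097.15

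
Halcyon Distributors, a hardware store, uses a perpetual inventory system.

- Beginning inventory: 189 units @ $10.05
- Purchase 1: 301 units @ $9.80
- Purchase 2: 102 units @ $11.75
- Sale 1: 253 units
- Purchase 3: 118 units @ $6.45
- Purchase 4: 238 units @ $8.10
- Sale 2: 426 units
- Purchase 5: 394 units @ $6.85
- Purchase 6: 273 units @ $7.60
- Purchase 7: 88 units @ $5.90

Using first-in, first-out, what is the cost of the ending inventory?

Sale 1 (253) [FIFO — oldest first]: 189 @ $10.05 + 64 @ $9.80 = $2,526.65
Sale 2 (426) [FIFO — oldest first]: 237 @ $9.80 + 102 @ $11.75 + 87 @ $6.45 = $4,082.25
Total COGS = $2,526.65 + $4,082.25 = $6,608.90
Ending inventory: 31 @ $6.45 + 238 @ $8.10 + 394 @ $6.85 + 273 @ $7.60 + 88 @ $5.90 = $7,420.65

Ending inventory = $7,420.65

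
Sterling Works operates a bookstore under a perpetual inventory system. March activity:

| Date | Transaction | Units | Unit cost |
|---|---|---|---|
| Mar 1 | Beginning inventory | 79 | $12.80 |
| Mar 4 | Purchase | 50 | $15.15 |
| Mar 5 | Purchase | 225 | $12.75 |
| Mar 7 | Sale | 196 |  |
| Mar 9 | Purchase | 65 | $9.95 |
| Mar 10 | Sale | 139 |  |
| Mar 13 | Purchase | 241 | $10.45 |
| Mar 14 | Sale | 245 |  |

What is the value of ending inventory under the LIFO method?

Mar 7, 196 sold [LIFO — newest first]: 196 @ $12.75 = $2,499.00
Mar 10, 139 sold [LIFO — newest first]: 65 @ $9.95 + 29 @ $12.75 + 45 @ $15.15 = $1,698.25
Mar 14, 245 sold [LIFO — newest first]: 241 @ $10.45 + 4 @ $15.15 = $2,579.05
Total COGS = $2,499.00 + $1,698.25 + $2,579.05 = $6,776.30
Ending inventory: 79 @ $12.80 + 1 @ $15.15 = $1,026.35

Ending inventory = $1,026.35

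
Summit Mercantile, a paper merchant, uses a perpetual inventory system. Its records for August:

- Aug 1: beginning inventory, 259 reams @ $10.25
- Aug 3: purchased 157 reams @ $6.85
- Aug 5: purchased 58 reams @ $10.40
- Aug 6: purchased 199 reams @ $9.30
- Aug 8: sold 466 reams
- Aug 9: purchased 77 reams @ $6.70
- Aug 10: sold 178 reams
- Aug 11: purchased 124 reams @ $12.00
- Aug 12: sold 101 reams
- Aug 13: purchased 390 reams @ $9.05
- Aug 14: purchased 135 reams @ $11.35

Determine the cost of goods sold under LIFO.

COGS = $6,825.50

Aug 8, 466 sold [LIFO — newest first]: 199 @ $9.30 + 58 @ $10.40 + 157 @ $6.85 + 52 @ $10.25 = $4,062.35
Aug 10, 178 sold [LIFO — newest first]: 77 @ $6.70 + 101 @ $10.25 = $1,551.15
Aug 12, 101 sold [LIFO — newest first]: 101 @ $12.00 = $1,212.00
Total COGS = $4,062.35 + $1,551.15 + $1,212.00 = $6,825.50
Ending inventory: 106 @ $10.25 + 23 @ $12.00 + 390 @ $9.05 + 135 @ $11.35 = $6,424.25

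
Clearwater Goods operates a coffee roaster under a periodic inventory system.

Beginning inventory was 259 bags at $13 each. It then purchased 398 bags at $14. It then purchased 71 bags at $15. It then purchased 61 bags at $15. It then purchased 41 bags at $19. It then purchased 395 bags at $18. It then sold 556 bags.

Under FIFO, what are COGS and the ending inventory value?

Sale 1 (556) [FIFO — oldest first]: 259 @ $13 + 297 @ $14 = $7,525
Ending inventory: 101 @ $14 + 71 @ $15 + 61 @ $15 + 41 @ $19 + 395 @ $18 = $11,283

COGS = $7,525; ending inventory = $11,283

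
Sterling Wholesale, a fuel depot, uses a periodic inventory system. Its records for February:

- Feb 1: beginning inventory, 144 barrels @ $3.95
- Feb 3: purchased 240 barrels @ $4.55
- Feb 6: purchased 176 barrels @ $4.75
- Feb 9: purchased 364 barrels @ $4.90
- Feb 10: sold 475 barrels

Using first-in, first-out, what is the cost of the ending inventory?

Ending inventory = $2,187.35

Feb 10, 475 sold [FIFO — oldest first]: 144 @ $3.95 + 240 @ $4.55 + 91 @ $4.75 = $2,093.05
Ending inventory: 85 @ $4.75 + 364 @ $4.90 = $2,187.35
Check: goods available $4,280.40 = COGS $2,093.05 + ending $2,187.35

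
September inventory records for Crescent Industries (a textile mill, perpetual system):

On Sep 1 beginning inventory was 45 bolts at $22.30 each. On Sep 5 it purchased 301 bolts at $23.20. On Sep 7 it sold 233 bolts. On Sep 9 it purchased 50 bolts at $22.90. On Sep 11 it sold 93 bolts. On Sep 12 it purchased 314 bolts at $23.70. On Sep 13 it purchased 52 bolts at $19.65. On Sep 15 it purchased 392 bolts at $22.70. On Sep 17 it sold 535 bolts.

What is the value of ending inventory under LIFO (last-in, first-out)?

Ending inventory = $6,868.60

Sep 7, 233 sold [LIFO — newest first]: 233 @ $23.20 = $5,405.60
Sep 11, 93 sold [LIFO — newest first]: 50 @ $22.90 + 43 @ $23.20 = $2,142.60
Sep 17, 535 sold [LIFO — newest first]: 392 @ $22.70 + 52 @ $19.65 + 91 @ $23.70 = $12,076.90
Total COGS = $5,405.60 + $2,142.60 + $12,076.90 = $19,625.10
Ending inventory: 45 @ $22.30 + 25 @ $23.20 + 223 @ $23.70 = $6,868.60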